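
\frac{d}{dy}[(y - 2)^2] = 2*y - 4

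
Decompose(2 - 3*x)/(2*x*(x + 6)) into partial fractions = -5/(3*(x + 6)) + 1/(6*x)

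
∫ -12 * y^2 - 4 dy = -4*y^3 - 4*y + C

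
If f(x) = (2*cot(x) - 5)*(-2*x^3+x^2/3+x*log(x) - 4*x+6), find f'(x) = 4*x^3/sin(x)^2 + 30*x^2 - 12*x^2/tan(x) - 2*x^2/(3*sin(x)^2) - 2*x*log(x)/sin(x)^2 - 10*x/3 + 4*x/(3*tan(x)) + 8*x/sin(x)^2 - 5*log(x) + 2*log(x)/tan(x) + 15 - 6/tan(x) - 12/sin(x)^2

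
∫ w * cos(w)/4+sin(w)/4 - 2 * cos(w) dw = (w/4 - 2)*sin(w) + C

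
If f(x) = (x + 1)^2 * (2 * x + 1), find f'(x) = 6*x^2 + 10*x + 4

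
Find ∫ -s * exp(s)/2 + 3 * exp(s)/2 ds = (4 - s)*exp(s)/2 + C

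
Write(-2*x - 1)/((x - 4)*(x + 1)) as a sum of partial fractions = -1/(5*(x + 1)) - 9/(5*(x - 4))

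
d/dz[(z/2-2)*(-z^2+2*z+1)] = -3*z^2/2 + 6*z - 7/2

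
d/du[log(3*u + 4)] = 3/(3*u + 4)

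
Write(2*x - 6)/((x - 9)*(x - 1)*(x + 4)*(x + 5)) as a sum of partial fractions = 4/(21*(x + 5)) - 14/(65*(x + 4)) + 1/(60*(x - 1)) + 3/(364*(x - 9))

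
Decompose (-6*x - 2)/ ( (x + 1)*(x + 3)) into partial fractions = -8/(x + 3) + 2/(x + 1)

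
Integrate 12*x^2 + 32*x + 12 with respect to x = 4*x^3 + 16*x^2 + 12*x + C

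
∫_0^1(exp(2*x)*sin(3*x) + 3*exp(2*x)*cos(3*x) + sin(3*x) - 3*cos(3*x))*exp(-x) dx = (E - exp(-1))*sin(3)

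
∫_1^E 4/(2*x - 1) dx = -2*log(2) + 2*log(-2 + 4*E)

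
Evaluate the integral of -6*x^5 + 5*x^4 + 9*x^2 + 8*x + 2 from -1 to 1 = 12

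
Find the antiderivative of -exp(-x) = exp(-x) + C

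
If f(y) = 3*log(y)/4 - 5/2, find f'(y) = 3/(4*y)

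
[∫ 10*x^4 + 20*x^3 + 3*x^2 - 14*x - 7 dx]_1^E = 8 + (1 + E)^3*(-E - 2 + 2*exp(2))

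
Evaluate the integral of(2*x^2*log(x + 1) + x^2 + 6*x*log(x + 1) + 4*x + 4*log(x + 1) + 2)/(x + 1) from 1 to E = -7*log(2) + (-2 + (2 + E)^2)*log(1 + E)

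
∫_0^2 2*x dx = 4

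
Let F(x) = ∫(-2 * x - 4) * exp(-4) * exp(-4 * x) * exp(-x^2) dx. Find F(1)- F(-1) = -exp(-1) + exp(-9)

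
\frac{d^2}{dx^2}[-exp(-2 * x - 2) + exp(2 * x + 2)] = (4*exp(4*x + 4) - 4)*exp(-2*x - 2)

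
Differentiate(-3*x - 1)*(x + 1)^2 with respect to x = -9*x^2 - 14*x - 5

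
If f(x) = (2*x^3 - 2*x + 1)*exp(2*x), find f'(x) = 4*x^3*exp(2*x) + 6*x^2*exp(2*x) - 4*x*exp(2*x)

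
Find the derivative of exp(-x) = -exp(-x)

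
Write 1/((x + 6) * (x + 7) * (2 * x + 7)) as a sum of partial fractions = 4/(35*(2*x + 7)) + 1/(7*(x + 7)) - 1/(5*(x + 6))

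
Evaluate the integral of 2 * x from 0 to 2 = 4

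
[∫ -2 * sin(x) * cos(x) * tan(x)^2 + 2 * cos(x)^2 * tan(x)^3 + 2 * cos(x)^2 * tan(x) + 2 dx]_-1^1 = 4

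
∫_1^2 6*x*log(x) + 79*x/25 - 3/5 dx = -9/25 + 12*log(2)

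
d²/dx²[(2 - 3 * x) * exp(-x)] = (8 - 3*x)*exp(-x)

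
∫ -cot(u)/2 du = log(csc(u))/2 + C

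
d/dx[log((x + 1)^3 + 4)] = (3*x^2 + 6*x + 3)/(x^3 + 3*x^2 + 3*x + 5)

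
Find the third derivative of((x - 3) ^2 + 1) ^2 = 24*x - 72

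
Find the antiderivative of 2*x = x^2 + C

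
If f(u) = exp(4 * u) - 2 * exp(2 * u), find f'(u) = 4*exp(4*u) - 4*exp(2*u)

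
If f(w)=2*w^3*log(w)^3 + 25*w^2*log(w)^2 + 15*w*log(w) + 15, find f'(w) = 6*w^2*log(w)^3 + 6*w^2*log(w)^2 + 50*w*log(w)^2 + 50*w*log(w) + 15*log(w) + 15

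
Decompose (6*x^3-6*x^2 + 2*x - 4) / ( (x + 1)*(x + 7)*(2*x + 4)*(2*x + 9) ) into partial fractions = -109/(7*(2*x + 9)) + 79/(10*(x + 7)) + 8/(5*(x + 2)) - 3/(14*(x + 1))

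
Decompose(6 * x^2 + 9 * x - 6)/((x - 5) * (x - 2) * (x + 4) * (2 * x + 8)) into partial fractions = -2/(9*(x + 4)) + 1/(2*(x + 4)^2) - 1/(6*(x - 2)) + 7/(18*(x - 5))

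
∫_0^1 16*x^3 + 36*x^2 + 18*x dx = 25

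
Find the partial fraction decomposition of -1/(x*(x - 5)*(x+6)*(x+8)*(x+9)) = -1/(378*(x + 9)) + 1/(208*(x + 8)) - 1/(396*(x + 6)) - 1/(10010*(x - 5)) + 1/(2160*x)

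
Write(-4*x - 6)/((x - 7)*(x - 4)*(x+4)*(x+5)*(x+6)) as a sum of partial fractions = 9/(130*(x + 6)) - 7/(54*(x + 5)) + 5/(88*(x + 4)) + 11/(1080*(x - 4)) - 17/(2574*(x - 7))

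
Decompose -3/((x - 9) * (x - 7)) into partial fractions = 3/(2*(x - 7)) - 3/(2*(x - 9))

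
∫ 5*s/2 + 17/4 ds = 5*s^2/4 + 17*s/4 + C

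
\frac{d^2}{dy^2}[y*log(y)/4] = 1/(4*y)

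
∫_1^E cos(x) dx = -sin(1) + sin(E)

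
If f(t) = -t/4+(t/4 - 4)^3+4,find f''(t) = 3*t/32 - 3/2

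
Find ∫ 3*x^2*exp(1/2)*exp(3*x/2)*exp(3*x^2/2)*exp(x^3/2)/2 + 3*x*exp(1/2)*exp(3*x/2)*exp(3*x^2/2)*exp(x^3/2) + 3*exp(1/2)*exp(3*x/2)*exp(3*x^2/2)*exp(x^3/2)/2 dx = exp((x + 1)^3/2) + C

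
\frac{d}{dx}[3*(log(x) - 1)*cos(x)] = 3*(-x*log(x)*sin(x) + x*sin(x) + cos(x))/x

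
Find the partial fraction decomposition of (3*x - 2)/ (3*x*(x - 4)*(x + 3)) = -11/(63*(x + 3)) + 5/(42*(x - 4)) + 1/(18*x)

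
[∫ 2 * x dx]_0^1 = 1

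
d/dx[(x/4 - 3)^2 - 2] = x/8 - 3/2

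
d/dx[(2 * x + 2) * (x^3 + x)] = 8*x^3 + 6*x^2 + 4*x + 2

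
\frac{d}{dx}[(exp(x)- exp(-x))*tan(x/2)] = (exp(2*x)*sin(x) + exp(2*x) + sin(x) - 1)*exp(-x)/(cos(x) + 1)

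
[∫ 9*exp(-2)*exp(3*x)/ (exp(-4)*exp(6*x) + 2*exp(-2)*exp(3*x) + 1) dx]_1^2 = -3*exp(-4)/(exp(-4) + 1) + 3*exp(-1)/(exp(-1) + 1)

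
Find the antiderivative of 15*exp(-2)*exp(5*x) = 3*exp(5*x - 2) + C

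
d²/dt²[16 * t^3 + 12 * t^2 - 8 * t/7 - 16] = 96*t + 24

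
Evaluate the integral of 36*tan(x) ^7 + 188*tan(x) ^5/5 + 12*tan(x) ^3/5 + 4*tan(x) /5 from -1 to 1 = 0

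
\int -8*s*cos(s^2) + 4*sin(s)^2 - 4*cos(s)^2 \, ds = -2*sin(2*s) - 4*sin(s^2) + C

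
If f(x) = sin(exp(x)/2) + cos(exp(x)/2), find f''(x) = sqrt(2)*(-exp(x)*sin((2*exp(x) + pi)/4) + 2*cos((2*exp(x) + pi)/4))*exp(x)/4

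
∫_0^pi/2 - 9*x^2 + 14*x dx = (2 + 3*pi/2)*(-pi^2/4 - 2 + 3*pi/2) + 4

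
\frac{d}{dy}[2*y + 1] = 2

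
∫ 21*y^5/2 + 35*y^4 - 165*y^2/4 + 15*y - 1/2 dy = 7*y^6/4 + 7*y^5 - 55*y^3/4 + 15*y^2/2 - y/2 + C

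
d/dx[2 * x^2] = 4*x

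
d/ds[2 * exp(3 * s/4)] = 3*exp(3*s/4)/2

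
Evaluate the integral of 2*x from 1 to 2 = 3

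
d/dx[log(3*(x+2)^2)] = 2/(x + 2)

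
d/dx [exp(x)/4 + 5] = exp(x)/4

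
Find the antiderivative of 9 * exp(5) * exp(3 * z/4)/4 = 3*exp(3*z/4 + 5) + C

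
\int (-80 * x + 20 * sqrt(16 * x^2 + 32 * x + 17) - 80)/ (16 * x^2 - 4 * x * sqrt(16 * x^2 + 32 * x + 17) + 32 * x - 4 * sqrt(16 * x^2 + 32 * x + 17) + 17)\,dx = -5*log(-4*x + sqrt(16*(x + 1)^2 + 1) - 4) + C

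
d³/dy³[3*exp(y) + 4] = 3*exp(y)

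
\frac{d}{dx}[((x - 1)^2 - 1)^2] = 4*x^3 - 12*x^2 + 8*x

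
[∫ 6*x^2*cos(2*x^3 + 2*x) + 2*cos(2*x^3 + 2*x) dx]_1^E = -sin(4) + sin(2*E + 2*exp(3))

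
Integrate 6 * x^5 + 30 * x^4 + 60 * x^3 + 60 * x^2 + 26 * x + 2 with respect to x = x^6 + 6*x^5 + 15*x^4 + 20*x^3 + 13*x^2 + 2*x + C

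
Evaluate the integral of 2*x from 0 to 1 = 1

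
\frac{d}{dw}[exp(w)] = exp(w)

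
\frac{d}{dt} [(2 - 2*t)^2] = 8*t - 8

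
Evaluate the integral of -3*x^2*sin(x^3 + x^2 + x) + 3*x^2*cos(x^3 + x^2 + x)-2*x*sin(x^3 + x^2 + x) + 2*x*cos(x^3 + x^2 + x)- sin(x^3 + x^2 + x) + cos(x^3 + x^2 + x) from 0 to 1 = -1 + cos(3) + sin(3)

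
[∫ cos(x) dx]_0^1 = sin(1)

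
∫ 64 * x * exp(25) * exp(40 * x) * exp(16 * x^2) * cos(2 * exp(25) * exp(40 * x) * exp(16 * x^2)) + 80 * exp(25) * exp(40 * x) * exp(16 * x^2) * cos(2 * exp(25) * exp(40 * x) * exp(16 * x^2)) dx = sin(2*exp((4*x + 5)^2)) + C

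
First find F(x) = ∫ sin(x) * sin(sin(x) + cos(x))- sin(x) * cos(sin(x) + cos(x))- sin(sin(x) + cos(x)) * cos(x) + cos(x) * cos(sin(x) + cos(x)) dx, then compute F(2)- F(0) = sqrt(2)*(-sin(pi/4 + 1) + sin(sqrt(2)*sin(pi/4 + 2) + pi/4))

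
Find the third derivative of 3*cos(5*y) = 375*sin(5*y)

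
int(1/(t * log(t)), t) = log(log(t)/2) + C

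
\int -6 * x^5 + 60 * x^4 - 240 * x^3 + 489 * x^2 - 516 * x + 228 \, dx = -x^6 + 12*x^5 - 60*x^4 + 163*x^3 - 258*x^2 + 228*x + C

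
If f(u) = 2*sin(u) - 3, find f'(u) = 2*cos(u)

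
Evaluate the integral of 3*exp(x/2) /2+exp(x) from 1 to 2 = -3*exp(1/2) + 2*E + exp(2)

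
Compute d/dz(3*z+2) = 3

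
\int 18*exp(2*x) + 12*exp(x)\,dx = (3*exp(x) + 2)^2 + C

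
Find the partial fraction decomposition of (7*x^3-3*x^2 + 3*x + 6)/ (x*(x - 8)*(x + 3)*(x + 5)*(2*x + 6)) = -959/(520*(x + 5)) + 4985/(2904*(x + 3)) - 73/(44*(x + 3)^2) + 1711/(12584*(x - 8)) - 1/(120*x)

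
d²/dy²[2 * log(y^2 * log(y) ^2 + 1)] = (-4*y^2*log(y)^4 - 4*y^2*log(y)^3 - 4*y^2*log(y)^2 + 4*log(y)^2 + 12*log(y) + 4)/(y^4*log(y)^4 + 2*y^2*log(y)^2 + 1)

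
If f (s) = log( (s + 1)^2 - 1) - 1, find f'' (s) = (-2*s^2 - 4*s - 4)/(s^4 + 4*s^3 + 4*s^2)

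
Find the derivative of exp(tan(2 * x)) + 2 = 2*exp(tan(2*x))/cos(2*x)^2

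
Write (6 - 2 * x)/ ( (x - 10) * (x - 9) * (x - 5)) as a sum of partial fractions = -1/(5*(x - 5)) + 3/(x - 9) - 14/(5*(x - 10))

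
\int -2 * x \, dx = -x^2 + C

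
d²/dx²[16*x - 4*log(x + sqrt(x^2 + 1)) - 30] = (8*x^3 + 8*x^2*sqrt(x^2 + 1) + 4*x)/(2*x^5 + 2*x^4*sqrt(x^2 + 1) + 4*x^3 + 3*x^2*sqrt(x^2 + 1) + 2*x + sqrt(x^2 + 1))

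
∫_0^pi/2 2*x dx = pi^2/4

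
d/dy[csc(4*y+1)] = -4*cot(4*y + 1)*csc(4*y + 1)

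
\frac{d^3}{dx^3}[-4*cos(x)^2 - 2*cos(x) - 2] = -2*(16*cos(x) + 1)*sin(x)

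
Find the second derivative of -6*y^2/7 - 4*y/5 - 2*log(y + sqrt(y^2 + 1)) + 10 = (-48*y^6 - 48*y^5*sqrt(y^2 + 1) - 52*y^4 - 28*y^3*sqrt(y^2 + 1) - 30*y^2 - 22*y*sqrt(y^2 + 1) - 12)/(28*y^6 + 28*y^5*sqrt(y^2 + 1) + 63*y^4 + 49*y^3*sqrt(y^2 + 1) + 42*y^2 + 21*y*sqrt(y^2 + 1) + 7)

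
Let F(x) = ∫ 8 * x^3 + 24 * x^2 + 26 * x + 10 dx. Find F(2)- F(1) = 135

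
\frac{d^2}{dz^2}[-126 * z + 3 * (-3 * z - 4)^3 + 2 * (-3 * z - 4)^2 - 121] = -486*z - 612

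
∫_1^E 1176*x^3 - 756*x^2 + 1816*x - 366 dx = -1184 - 6*E + 14*exp(2) + 6*(-3*E + 10 + 7*exp(2))^2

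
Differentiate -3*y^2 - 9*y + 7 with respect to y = -6*y - 9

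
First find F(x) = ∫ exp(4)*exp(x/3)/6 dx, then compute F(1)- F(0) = -exp(4)/2 + exp(13/3)/2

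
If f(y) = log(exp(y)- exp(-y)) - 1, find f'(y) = (exp(2*y) + 1)/(exp(2*y) - 1)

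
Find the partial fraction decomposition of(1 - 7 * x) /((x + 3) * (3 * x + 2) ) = 17/(7*(3*x + 2)) - 22/(7*(x + 3))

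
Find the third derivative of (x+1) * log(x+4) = (-x - 10)/(x^3 + 12*x^2 + 48*x + 64)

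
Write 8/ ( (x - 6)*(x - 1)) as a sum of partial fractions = -8/(5*(x - 1)) + 8/(5*(x - 6))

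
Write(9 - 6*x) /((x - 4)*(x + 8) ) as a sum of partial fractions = -19/(4*(x + 8)) - 5/(4*(x - 4))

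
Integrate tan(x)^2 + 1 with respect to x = tan(x) + C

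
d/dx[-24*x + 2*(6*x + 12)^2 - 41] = 144*x + 264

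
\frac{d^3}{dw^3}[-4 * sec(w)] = 4*(1 - 6/cos(w)^2)*sin(w)/cos(w)^2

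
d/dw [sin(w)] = cos(w)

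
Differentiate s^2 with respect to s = 2*s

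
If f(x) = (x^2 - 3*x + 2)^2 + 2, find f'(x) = 4*x^3 - 18*x^2 + 26*x - 12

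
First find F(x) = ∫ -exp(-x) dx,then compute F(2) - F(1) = -exp(-1) + exp(-2)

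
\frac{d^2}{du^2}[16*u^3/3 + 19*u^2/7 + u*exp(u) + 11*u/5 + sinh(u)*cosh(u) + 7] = u*exp(u) + 32*u + 2*exp(u) + 2*sinh(2*u) + 38/7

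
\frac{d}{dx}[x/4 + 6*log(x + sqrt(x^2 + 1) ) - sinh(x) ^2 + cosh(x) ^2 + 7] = (x^2 + x*sqrt(x^2 + 1) + 24*x + 24*sqrt(x^2 + 1) + 1)/(4*x^2 + 4*x*sqrt(x^2 + 1) + 4)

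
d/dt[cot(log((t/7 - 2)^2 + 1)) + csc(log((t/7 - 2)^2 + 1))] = 2*(-t*cos(log(t^2/49 - 4*t/7 + 5)) - t + 14*cos(log(t^2/49 - 4*t/7 + 5)) + 14)/((t^2 - 28*t + 245)*sin(log(t^2/49 - 4*t/7 + 5))^2)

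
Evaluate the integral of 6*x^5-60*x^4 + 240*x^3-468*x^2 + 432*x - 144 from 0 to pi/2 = -36 + ((-2 + pi/2)^3 + 2)^2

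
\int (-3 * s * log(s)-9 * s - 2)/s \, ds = -(3*s + 2)*(log(s) + 2) + C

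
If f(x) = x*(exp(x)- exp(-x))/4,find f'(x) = (x*exp(2*x) + x + exp(2*x) - 1)*exp(-x)/4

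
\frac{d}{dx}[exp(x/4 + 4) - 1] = exp(x/4 + 4)/4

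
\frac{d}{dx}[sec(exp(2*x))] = 2*exp(2*x)*tan(exp(2*x))*sec(exp(2*x))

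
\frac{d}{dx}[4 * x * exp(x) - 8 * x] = 4*x*exp(x) + 4*exp(x) - 8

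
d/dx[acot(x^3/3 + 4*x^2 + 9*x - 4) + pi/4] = (-9*x^2 - 72*x - 81)/(x^6 + 24*x^5 + 198*x^4 + 624*x^3 + 441*x^2 - 648*x + 153)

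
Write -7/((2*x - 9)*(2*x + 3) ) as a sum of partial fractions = 7/(12*(2*x + 3)) - 7/(12*(2*x - 9))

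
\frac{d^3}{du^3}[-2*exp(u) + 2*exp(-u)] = (-2*exp(2*u) - 2)*exp(-u)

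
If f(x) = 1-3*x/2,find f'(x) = -3/2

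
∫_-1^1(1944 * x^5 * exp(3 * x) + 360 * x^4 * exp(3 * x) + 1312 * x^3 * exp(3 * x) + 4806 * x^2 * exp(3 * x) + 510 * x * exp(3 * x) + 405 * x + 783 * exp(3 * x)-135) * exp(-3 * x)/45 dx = -3*exp(3) - 3*exp(-3) + 546/5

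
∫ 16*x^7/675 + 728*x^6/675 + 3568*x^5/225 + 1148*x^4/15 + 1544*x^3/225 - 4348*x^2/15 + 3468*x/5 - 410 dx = 2*x^8/675 + 104*x^7/675 + 1784*x^6/675 + 1148*x^5/75 + 386*x^4/225 - 4348*x^3/45 + 1734*x^2/5 - 410*x + C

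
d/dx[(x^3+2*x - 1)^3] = 9*x^8 + 42*x^6 - 18*x^5 + 60*x^4 - 48*x^3 + 33*x^2 - 24*x + 6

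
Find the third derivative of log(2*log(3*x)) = (2*log(x)^2 + 3*log(x) + 4*log(3)*log(x) + 2 + 2*log(3)^2 + 3*log(3))/(x^3*log(x)^3 + 3*x^3*log(3)*log(x)^2 + 3*x^3*log(3)^2*log(x) + x^3*log(3)^3)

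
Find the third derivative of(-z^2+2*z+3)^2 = 24*z - 24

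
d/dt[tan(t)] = cos(t)^(-2)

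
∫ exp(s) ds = exp(s) + C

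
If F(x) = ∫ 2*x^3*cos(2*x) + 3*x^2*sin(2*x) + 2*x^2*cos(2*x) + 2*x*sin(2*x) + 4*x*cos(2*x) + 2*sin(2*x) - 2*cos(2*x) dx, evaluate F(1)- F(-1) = 0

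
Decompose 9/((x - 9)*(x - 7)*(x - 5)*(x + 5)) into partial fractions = -3/(560*(x + 5)) + 9/(80*(x - 5)) - 3/(16*(x - 7)) + 9/(112*(x - 9))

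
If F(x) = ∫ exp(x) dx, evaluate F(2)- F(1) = -E + exp(2)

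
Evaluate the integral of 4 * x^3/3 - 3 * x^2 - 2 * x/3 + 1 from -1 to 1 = 0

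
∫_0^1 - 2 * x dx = -1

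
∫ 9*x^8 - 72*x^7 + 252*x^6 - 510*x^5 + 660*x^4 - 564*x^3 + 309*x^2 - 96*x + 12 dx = x^9 - 9*x^8 + 36*x^7 - 85*x^6 + 132*x^5 - 141*x^4 + 103*x^3 - 48*x^2 + 12*x + C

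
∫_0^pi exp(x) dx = -1 + exp(pi)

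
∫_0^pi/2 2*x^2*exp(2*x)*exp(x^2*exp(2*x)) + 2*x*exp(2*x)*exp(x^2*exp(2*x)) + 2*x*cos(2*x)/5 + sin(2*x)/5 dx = -1 + exp(pi^2*exp(pi)/4)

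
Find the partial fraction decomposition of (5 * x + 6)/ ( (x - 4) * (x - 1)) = -11/(3*(x - 1)) + 26/(3*(x - 4))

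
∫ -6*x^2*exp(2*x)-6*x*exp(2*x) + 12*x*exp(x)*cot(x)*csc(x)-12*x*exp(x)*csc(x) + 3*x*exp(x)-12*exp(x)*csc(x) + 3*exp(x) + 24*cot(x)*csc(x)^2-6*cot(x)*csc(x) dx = 3*x*exp(x) - 3*(x*exp(x) + 2*csc(x))^2 + 6*csc(x) + C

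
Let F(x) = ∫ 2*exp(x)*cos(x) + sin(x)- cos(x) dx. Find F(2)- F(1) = -(-1 + E)*(cos(1) + sin(1)) + (-1 + exp(2))*(cos(2) + sin(2))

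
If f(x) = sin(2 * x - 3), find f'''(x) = -8*cos(2*x - 3)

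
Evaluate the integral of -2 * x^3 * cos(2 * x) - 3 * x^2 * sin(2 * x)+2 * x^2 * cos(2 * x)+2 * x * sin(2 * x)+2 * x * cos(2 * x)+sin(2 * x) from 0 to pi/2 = 0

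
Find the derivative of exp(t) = exp(t)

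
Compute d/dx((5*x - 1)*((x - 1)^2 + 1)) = 15*x^2 - 22*x + 12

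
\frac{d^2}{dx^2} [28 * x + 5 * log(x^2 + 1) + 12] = (10 - 10*x^2)/(x^4 + 2*x^2 + 1)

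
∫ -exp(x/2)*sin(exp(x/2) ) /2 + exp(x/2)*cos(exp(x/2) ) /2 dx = sqrt(2)*sin(exp(x/2) + pi/4) + C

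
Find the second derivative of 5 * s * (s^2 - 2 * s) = 30*s - 20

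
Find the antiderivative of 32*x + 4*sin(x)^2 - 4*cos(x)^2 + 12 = 16*x^2 + 12*x - 2*sin(2*x) + C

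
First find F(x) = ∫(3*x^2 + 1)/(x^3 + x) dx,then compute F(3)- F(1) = -log(6) + log(90)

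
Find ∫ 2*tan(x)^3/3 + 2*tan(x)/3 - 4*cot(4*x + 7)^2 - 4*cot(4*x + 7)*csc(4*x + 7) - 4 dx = tan(x)^2/3 + cot(4*x + 7) + csc(4*x + 7) + C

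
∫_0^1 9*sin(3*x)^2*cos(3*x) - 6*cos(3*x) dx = -2*sin(3) + sin(3)^3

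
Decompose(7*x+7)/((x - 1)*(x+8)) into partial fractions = 49/(9*(x + 8)) + 14/(9*(x - 1))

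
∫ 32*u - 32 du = 16*u^2 - 32*u + C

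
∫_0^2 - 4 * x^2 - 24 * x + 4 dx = -152/3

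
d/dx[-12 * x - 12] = -12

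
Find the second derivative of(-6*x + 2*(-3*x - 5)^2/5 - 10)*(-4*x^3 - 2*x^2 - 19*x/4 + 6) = -288*x^3 - 1872*x^2/5 - 873*x/5 - 69/5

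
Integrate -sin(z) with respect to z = cos(z) + C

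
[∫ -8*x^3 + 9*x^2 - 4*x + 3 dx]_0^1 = 2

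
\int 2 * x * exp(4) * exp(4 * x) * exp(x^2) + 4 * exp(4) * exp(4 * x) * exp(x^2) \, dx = exp((x + 2)^2) + C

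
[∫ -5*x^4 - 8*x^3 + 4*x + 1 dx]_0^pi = (1 + pi)^2*(pi - pi^3)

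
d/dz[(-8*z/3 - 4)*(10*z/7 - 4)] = 104/21 - 160*z/21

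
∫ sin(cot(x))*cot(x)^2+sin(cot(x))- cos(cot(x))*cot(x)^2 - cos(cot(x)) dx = sqrt(2)*sin(pi/4 + 1/tan(x)) + C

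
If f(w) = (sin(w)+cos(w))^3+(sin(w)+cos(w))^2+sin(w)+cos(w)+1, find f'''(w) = -27*sqrt(2)*sin(3*w + pi/4)/2 - 8*cos(2*w) - 5*sqrt(2)*cos(w + pi/4)/2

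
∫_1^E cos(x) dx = -sin(1) + sin(E)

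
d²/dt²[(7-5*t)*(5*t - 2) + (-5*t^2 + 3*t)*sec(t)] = 5*t^2/cos(t) - 10*t^2/cos(t)^3 - 20*t*sin(t)/cos(t)^2 - 3*t/cos(t) + 6*t/cos(t)^3 + 6*sin(t)/cos(t)^2 - 50 - 10/cos(t)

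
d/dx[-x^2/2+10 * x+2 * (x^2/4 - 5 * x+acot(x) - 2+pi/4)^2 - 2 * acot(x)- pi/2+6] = (x^5 - 30*x^4 + 4*x^3*acot(x) + pi*x^3 + 191*x^3 - 40*x^2*acot(x) - 10*pi*x^2 + 68*x^2 + 4*x*acot(x) + pi*x + 230*x - 48*acot(x) - 12*pi + 120)/(2*x^2 + 2)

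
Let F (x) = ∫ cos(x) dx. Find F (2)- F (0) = sin(2)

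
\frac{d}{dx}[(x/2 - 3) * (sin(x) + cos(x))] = -x*sin(x)/2 + x*cos(x)/2 + 7*sin(x)/2 - 5*cos(x)/2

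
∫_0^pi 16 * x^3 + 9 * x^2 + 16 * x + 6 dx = (3 + 4*pi)*(2*pi + pi^3)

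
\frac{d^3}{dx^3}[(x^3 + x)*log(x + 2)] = (6*x^3*log(x + 2) + 11*x^3 + 36*x^2*log(x + 2) + 54*x^2 + 72*x*log(x + 2) + 71*x + 48*log(x + 2) - 6)/(x^3 + 6*x^2 + 12*x + 8)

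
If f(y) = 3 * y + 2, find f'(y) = 3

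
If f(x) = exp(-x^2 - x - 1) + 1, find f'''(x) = (-8*x^3 - 12*x^2 + 6*x + 5)*exp(-x^2 - x - 1)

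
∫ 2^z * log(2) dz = 2^z + C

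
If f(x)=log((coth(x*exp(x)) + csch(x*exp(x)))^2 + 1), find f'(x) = -2*(x*cosh(x*exp(x))/2 + x + x/(2*cosh(x*exp(x))) + cosh(x*exp(x))/2 + 1 + 1/(2*cosh(x*exp(x))))*exp(x)/((cosh(x*exp(x)) + 1)*sinh(x*exp(x)))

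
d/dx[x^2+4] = 2*x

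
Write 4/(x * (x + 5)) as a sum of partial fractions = -4/(5*(x + 5)) + 4/(5*x)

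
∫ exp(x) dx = exp(x) + C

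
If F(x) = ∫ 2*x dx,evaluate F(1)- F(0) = 1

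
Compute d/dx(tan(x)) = cos(x)^(-2)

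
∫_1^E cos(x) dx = -sin(1) + sin(E)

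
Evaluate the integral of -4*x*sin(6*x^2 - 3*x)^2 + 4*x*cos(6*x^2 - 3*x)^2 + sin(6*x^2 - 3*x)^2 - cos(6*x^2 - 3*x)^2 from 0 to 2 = sin(36)/6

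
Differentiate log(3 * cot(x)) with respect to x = -2/sin(2*x)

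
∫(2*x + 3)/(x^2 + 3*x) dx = log(x*(x + 3)) + C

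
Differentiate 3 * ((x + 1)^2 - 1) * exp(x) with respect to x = 3*x^2*exp(x) + 12*x*exp(x) + 6*exp(x)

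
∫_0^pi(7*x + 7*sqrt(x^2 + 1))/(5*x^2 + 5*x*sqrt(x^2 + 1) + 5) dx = 7*log(pi + sqrt(1 + pi^2))/5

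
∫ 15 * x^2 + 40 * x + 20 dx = 5*x^3 + 20*x^2 + 20*x + C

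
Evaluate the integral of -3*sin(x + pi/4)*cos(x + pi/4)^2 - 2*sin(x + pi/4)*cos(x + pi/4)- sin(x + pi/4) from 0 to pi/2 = -3*sqrt(2)/2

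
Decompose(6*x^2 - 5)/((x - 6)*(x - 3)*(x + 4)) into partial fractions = 13/(10*(x + 4)) - 7/(3*(x - 3)) + 211/(30*(x - 6))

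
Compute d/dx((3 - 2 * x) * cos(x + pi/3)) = 2*x*sin(x + pi/3) - 3*sin(x + pi/3) - 2*cos(x + pi/3)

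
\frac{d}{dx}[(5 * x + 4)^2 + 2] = 50*x + 40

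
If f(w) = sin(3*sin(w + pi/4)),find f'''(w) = 27*sin(w + pi/4)*sin(3*sin(w + pi/4))*cos(w + pi/4) - 27*cos(w + pi/4)^3*cos(3*sin(w + pi/4)) - 3*cos(w + pi/4)*cos(3*sin(w + pi/4))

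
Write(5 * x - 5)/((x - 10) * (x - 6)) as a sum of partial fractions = -25/(4*(x - 6)) + 45/(4*(x - 10))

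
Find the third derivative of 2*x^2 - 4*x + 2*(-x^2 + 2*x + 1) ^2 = 48*x - 48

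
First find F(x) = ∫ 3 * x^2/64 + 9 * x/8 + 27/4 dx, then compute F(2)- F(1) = 547/64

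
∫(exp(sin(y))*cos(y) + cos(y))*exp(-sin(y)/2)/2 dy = 2*sinh(sin(y)/2) + C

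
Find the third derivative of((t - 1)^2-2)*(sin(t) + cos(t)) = t^2*sin(t) - t^2*cos(t) - 8*t*sin(t) - 4*t*cos(t) - sin(t) + 13*cos(t)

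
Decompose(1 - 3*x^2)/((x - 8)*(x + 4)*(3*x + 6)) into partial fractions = -47/(72*(x + 4)) + 11/(60*(x + 2)) - 191/(360*(x - 8))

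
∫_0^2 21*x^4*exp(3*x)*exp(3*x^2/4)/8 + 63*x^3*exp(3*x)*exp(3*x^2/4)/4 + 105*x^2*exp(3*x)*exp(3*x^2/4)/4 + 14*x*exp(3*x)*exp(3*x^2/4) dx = 42*exp(9)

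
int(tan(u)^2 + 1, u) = tan(u) + C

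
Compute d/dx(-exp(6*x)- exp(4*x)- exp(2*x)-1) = -6*exp(6*x) - 4*exp(4*x) - 2*exp(2*x)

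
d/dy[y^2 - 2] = 2*y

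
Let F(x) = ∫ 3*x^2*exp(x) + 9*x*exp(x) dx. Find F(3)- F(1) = -3*E + 33*exp(3)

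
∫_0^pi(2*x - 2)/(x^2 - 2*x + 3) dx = -log(3) + log(2 + (-1 + pi)^2)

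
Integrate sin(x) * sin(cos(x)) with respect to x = cos(cos(x)) + C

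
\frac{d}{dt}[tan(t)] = cos(t)^(-2)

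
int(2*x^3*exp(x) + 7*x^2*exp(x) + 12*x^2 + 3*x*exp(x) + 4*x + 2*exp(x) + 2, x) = (exp(x) + 2)*(2*x^3 + x^2 + x + 1) + C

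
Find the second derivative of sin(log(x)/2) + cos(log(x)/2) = (sin(log(x)/2) - 3*cos(log(x)/2))/(4*x^2)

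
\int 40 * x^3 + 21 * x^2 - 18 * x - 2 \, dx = 10*x^4 + 7*x^3 - 9*x^2 - 2*x + C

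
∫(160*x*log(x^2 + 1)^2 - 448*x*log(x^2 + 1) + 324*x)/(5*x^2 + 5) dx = 2*(40*log(x^2 + 1)^2 - 168*log(x^2 + 1) + 243)*log(x^2 + 1)/15 + C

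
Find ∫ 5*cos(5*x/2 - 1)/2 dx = sin(5*x/2 - 1) + C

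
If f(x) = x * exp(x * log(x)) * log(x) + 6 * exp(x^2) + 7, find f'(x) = 12*x*exp(x^2) + x*exp(x*log(x))*log(x)^2 + x*exp(x*log(x))*log(x) + exp(x*log(x))*log(x) + exp(x*log(x))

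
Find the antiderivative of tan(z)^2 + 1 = tan(z) + C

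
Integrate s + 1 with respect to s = s^2/2 + s + C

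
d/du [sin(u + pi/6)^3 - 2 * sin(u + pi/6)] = 3*sin(u + pi/6)^2*cos(u + pi/6) - 2*cos(u + pi/6)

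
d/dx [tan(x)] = cos(x)^(-2)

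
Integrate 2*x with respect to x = x^2 + C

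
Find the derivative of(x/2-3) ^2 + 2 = x/2 - 3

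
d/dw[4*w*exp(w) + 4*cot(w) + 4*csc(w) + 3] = 4*w*exp(w) + 4*exp(w) - 4*cos(w)/sin(w)^2 - 4/sin(w)^2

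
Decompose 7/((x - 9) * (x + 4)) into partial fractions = -7/(13*(x + 4)) + 7/(13*(x - 9))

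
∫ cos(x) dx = sin(x) + C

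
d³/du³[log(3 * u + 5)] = 54/(27*u^3 + 135*u^2 + 225*u + 125)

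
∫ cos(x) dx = sin(x) + C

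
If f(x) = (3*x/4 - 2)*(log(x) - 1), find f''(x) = (3*x + 8)/(4*x^2)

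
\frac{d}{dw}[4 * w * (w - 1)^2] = 12*w^2 - 16*w + 4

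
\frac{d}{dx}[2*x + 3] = 2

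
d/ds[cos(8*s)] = -8*sin(8*s)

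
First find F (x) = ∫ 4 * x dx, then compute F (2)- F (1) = 6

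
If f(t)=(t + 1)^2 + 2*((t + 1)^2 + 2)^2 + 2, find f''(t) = 24*t^2 + 48*t + 42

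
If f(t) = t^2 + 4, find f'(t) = 2*t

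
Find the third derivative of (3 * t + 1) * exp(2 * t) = 24*t*exp(2*t) + 44*exp(2*t)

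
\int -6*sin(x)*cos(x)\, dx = -3*sin(x)^2 + C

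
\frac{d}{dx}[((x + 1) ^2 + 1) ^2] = 4*x^3 + 12*x^2 + 16*x + 8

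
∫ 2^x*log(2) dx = 2^x + C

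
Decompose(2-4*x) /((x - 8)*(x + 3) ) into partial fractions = -14/(11*(x + 3)) - 30/(11*(x - 8))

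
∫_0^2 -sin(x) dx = -1 + cos(2)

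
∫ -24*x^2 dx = -8*x^3 + C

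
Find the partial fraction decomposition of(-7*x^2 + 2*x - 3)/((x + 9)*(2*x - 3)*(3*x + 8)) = 523/(475*(3*x + 8)) - 3/(25*(2*x - 3)) - 28/(19*(x + 9))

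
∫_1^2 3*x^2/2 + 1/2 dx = 4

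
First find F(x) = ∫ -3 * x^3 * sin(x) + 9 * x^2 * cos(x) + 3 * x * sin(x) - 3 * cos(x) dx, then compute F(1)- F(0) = 0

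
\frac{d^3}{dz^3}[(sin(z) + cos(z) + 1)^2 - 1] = -8*cos(2*z) - 2*sqrt(2)*cos(z + pi/4)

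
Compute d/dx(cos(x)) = -sin(x)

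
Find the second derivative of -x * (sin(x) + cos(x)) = x*sin(x) + x*cos(x) + 2*sin(x) - 2*cos(x)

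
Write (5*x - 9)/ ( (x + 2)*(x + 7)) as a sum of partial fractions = 44/(5*(x + 7)) - 19/(5*(x + 2))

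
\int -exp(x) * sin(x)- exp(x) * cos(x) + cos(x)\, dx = (1 - exp(x))*sin(x) + C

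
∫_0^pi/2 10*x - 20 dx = -20 + 5*(-2 + pi/2)^2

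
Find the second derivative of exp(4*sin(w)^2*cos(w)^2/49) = 8*(-24*sin(w)^8 + 40*sin(w)^6 + 376*sin(w)^4 + 8*sin(w)^2*cos(w)^6 - 392*sin(w)^2 + 49)*exp(4*sin(w)^2/49)*exp(-4*sin(w)^4/49)/2401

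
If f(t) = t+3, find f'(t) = 1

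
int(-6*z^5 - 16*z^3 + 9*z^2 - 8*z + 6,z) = -z^6 - 4*z^4 + 3*z^3 - 4*z^2 + 6*z + C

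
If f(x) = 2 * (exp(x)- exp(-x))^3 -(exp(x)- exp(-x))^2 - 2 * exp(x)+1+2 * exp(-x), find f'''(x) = (54*exp(6*x) - 8*exp(5*x) - 8*exp(4*x) - 8*exp(2*x) + 8*exp(x) + 54)*exp(-3*x)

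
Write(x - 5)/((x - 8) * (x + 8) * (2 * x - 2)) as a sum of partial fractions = -13/(288*(x + 8)) + 2/(63*(x - 1)) + 3/(224*(x - 8))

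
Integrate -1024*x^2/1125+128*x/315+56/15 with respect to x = -1024*x^3/3375 + 64*x^2/315 + 56*x/15 + C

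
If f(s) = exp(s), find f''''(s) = exp(s)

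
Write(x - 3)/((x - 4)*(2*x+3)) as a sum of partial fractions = 9/(11*(2*x + 3)) + 1/(11*(x - 4))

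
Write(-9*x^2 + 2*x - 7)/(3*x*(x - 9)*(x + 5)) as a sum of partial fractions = -121/(105*(x + 5)) - 359/(189*(x - 9)) + 7/(135*x)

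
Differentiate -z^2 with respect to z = -2*z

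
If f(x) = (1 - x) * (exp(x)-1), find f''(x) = -x*exp(x) - exp(x)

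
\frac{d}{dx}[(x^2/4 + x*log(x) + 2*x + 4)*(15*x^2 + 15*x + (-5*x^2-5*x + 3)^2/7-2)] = 75*x^5/14 + 125*x^4*log(x)/7 + 675*x^4/14 + 200*x^3*log(x)/7 + 950*x^3/7 + 300*x^2*log(x)/7 + 775*x^2/4 + 150*x*log(x)/7 + 335*x/2 - 5*log(x)/7 + 285/7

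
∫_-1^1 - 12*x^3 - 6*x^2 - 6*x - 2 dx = -8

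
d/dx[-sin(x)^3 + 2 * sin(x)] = 3*cos(x)^3 - cos(x)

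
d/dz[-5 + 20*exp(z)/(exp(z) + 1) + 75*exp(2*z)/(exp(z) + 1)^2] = (170*exp(2*z) + 20*exp(z))/(exp(3*z) + 3*exp(2*z) + 3*exp(z) + 1)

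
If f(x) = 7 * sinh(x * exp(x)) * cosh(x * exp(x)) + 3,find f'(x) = 7*(x + 1)*exp(x)*cosh(2*x*exp(x))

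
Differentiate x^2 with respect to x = 2*x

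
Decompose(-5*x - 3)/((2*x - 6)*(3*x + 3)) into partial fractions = -1/(12*(x + 1)) - 3/(4*(x - 3))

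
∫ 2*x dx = x^2 + C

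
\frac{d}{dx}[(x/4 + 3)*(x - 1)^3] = x^3 + 27*x^2/4 - 33*x/2 + 35/4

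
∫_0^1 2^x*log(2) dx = 1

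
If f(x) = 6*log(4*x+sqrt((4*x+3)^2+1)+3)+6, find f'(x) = (96*x + 24*sqrt(16*x^2 + 24*x + 10) + 72)/(16*x^2 + 4*x*sqrt(16*x^2 + 24*x + 10) + 24*x + 3*sqrt(16*x^2 + 24*x + 10) + 10)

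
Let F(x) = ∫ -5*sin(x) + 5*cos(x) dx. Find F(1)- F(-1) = 10*sin(1)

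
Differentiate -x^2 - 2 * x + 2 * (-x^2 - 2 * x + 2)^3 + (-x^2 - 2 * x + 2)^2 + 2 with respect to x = -12*x^5 - 60*x^4 - 44*x^3 + 108*x^2 + 46*x - 58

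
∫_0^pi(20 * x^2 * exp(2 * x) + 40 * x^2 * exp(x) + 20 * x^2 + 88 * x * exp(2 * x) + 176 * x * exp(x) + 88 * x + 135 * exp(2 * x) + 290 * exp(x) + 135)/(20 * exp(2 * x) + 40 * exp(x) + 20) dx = -1/2 + exp(pi)/(1 + exp(pi)) + pi^3/3 + 27*pi/4 + 11*pi^2/5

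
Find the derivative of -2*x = -2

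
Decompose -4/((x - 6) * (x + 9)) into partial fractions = 4/(15*(x + 9)) - 4/(15*(x - 6))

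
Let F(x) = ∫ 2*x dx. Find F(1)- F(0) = 1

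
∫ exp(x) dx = exp(x) + C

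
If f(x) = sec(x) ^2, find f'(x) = 2*tan(x)*sec(x)^2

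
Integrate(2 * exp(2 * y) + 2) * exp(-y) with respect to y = 4*sinh(y) + C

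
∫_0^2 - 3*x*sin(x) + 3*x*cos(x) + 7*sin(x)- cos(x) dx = 2*cos(2) + 2*sin(2) + 4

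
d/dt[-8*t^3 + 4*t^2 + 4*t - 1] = -24*t^2 + 8*t + 4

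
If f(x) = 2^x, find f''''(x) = 2^x*log(2)^4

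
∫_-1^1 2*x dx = 0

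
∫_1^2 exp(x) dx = -E + exp(2)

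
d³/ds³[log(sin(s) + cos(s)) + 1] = 2*cos(s + pi/4)/sin(s + pi/4)^3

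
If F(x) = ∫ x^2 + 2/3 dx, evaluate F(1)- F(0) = 1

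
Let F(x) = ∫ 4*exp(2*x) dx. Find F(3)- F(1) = -2*E*(E - exp(-1)) + 2*(-exp(-3) + exp(3))*exp(3)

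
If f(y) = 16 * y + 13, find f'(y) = 16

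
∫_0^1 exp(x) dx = -1 + E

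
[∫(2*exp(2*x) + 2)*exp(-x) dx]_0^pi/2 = -2*exp(-pi/2) + 2*exp(pi/2)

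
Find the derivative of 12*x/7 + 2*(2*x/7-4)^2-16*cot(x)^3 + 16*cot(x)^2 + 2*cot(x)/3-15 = 16*x/49 + 48*cot(x)^4 - 32*cot(x)^3 + 142*cot(x)^2/3 - 32*cot(x) - 74/21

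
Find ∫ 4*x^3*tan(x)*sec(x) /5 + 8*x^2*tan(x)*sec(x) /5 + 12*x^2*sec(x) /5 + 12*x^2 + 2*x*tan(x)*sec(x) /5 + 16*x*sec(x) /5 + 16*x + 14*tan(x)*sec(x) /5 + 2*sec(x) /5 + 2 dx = 2*(sec(x) + 5)*(2*x^3 + 4*x^2 + x + 7)/5 + C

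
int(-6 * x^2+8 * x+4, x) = -2*x^3 + 4*x^2 + 4*x + C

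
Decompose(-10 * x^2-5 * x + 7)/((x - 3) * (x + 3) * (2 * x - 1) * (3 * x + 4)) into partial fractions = -111/(715*(3*x + 4)) - 16/(385*(2*x - 1)) + 34/(105*(x + 3)) - 49/(195*(x - 3))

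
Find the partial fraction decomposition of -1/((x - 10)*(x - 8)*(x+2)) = -1/(120*(x + 2)) + 1/(20*(x - 8)) - 1/(24*(x - 10))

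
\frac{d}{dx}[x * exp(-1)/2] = exp(-1)/2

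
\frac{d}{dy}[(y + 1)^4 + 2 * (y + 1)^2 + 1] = 4*y^3 + 12*y^2 + 16*y + 8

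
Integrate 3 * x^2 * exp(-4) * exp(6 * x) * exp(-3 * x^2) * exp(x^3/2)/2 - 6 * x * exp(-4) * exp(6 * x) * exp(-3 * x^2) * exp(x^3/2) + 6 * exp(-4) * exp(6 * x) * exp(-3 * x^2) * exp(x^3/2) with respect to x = exp((x - 2)^3/2) + C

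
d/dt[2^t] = 2^t*log(2)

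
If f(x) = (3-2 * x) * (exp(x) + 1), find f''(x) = -2*x*exp(x) - exp(x)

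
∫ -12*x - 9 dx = -6*x^2 - 9*x + C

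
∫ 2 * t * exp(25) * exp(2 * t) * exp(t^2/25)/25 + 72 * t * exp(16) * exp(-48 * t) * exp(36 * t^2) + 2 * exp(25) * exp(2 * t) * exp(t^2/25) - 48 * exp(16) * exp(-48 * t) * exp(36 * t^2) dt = exp((t + 25)^2/25) + exp(4*(3*t - 2)^2) + C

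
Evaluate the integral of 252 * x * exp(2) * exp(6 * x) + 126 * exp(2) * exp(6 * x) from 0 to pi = -14*exp(2) + 7*(2 + 6*pi)*exp(2 + 6*pi)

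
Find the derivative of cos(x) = -sin(x)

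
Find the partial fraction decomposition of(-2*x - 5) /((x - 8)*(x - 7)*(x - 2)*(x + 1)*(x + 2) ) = -1/(360*(x + 2)) + 1/(72*(x + 1)) - 1/(40*(x - 2)) + 19/(360*(x - 7)) - 7/(180*(x - 8))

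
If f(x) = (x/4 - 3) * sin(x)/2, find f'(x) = x*cos(x)/8 + sin(x)/8 - 3*cos(x)/2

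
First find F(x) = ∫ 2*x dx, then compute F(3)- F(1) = 8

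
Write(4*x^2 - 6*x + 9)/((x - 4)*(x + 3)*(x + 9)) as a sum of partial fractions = 129/(26*(x + 9)) - 3/(2*(x + 3)) + 7/(13*(x - 4))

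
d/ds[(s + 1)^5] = 5*s^4 + 20*s^3 + 30*s^2 + 20*s + 5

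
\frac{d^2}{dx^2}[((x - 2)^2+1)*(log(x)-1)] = (2*x^2*log(x) + x^2 - 4*x - 5)/x^2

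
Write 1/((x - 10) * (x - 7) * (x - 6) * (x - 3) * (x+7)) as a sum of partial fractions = 1/(30940*(x + 7)) - 1/(840*(x - 3)) + 1/(156*(x - 6)) - 1/(168*(x - 7)) + 1/(1428*(x - 10))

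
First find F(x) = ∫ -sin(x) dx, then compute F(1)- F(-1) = 0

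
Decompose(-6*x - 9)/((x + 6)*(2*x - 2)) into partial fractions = -27/(14*(x + 6)) - 15/(14*(x - 1))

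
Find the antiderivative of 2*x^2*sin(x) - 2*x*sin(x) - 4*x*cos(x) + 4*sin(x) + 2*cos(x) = 2*(-x^2 + x - 2)*cos(x) + C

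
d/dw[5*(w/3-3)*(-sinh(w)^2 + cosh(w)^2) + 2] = 5/3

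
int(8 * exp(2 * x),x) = 4*exp(2*x) + C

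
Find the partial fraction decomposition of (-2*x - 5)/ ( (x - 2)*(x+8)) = -11/(10*(x + 8)) - 9/(10*(x - 2))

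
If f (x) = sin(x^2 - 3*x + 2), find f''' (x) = -8*x^3*cos(x^2 - 3*x + 2) + 36*x^2*cos(x^2 - 3*x + 2) - 12*x*sin(x^2 - 3*x + 2) - 54*x*cos(x^2 - 3*x + 2) + 18*sin(x^2 - 3*x + 2) + 27*cos(x^2 - 3*x + 2)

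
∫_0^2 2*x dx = 4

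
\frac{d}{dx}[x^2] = 2*x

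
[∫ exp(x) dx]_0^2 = -1 + exp(2)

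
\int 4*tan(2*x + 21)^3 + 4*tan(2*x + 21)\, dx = tan(2*x + 21)^2 + C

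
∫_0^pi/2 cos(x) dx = 1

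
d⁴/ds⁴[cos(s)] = cos(s)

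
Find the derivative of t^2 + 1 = 2*t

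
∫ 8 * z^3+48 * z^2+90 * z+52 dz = 2*z^4 + 16*z^3 + 45*z^2 + 52*z + C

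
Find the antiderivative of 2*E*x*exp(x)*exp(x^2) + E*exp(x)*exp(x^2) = exp(x^2 + x + 1) + C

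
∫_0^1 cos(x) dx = sin(1)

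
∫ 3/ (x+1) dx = log(2*(x + 1)^3) + C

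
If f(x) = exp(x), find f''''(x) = exp(x)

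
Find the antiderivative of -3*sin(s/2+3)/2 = 3*cos(s/2 + 3) + C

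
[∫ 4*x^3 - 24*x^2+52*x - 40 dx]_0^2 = -24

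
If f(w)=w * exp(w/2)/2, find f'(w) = w*exp(w/2)/4 + exp(w/2)/2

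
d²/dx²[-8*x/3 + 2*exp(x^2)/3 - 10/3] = 8*x^2*exp(x^2)/3 + 4*exp(x^2)/3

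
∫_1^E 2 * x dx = -1 + exp(2)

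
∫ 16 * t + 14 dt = 8*t^2 + 14*t + C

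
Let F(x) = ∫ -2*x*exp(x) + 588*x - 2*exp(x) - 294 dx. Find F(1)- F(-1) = -588 - 2*E - 2*exp(-1)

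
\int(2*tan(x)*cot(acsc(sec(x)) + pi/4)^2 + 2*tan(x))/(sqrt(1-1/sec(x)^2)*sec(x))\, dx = 2*cot(acsc(sec(x)) + pi/4) + C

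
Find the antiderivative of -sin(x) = cos(x) + C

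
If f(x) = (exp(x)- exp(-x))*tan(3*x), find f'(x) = (exp(2*x)*sin(6*x) + 6*exp(2*x) + sin(6*x) - 6)*exp(-x)/(cos(6*x) + 1)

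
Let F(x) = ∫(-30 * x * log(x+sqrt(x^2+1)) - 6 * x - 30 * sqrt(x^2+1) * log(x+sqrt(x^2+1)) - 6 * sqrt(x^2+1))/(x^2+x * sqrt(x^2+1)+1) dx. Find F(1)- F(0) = -15*log(1 + sqrt(2))^2 - 6*log(1 + sqrt(2))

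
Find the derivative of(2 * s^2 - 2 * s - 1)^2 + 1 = 16*s^3 - 24*s^2 + 4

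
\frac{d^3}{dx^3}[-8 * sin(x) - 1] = 8*cos(x)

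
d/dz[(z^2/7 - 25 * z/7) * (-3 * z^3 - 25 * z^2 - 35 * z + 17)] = -15*z^4/7 + 200*z^3/7 + 1770*z^2/7 + 1784*z/7 - 425/7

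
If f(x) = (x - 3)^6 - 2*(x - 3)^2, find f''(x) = 30*x^4 - 360*x^3 + 1620*x^2 - 3240*x + 2426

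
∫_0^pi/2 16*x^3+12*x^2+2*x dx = (pi/2 + pi^2/2)^2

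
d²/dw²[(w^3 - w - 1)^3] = 72*w^7 - 126*w^5 - 90*w^4 + 60*w^3 + 72*w^2 + 12*w - 6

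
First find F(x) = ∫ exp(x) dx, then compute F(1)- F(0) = -1 + E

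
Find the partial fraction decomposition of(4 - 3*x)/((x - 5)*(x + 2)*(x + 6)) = 1/(2*(x + 6)) - 5/(14*(x + 2)) - 1/(7*(x - 5))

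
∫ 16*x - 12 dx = 8*x^2 - 12*x + C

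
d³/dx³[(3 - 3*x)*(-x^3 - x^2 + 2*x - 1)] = 72*x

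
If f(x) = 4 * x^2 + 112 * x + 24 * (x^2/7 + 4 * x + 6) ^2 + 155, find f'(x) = 96*x^3/49 + 576*x^2/7 + 6008*x/7 + 1264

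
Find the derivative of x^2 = 2*x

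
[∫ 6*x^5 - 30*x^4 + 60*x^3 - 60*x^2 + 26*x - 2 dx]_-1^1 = -56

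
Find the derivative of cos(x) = -sin(x)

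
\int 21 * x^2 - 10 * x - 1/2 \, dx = 7*x^3 - 5*x^2 - x/2 + C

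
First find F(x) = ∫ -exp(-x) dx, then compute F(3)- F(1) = -exp(-1) + exp(-3)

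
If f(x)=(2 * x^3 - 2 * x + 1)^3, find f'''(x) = 4032*x^6 - 5040*x^4 + 1440*x^3 + 1440*x^2 - 576*x - 12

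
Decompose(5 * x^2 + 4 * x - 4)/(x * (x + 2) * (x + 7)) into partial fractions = 213/(35*(x + 7)) - 4/(5*(x + 2)) - 2/(7*x)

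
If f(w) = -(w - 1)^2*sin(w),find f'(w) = -w^2*cos(w) - 2*w*sin(w) + 2*w*cos(w) + 2*sin(w) - cos(w)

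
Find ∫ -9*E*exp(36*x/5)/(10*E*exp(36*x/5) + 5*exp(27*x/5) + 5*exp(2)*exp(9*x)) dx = 1/(exp(9*x/5 + 1) + 1) + C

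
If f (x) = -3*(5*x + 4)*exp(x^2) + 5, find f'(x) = -30*x^2*exp(x^2) - 24*x*exp(x^2) - 15*exp(x^2)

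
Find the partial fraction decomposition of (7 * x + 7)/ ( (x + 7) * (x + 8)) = 49/(x + 8) - 42/(x + 7)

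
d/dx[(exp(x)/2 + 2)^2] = exp(2*x)/2 + 2*exp(x)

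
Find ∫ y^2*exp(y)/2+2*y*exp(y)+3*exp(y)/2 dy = (y + 1)^2*exp(y)/2 + C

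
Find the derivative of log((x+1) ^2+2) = (2*x + 2)/(x^2 + 2*x + 3)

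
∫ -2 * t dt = -t^2 + C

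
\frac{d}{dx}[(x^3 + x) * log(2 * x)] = 3*x^2*log(x) + x^2 + 3*x^2*log(2) + log(x) + log(2) + 1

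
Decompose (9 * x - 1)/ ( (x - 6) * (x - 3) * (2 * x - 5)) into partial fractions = 86/(7*(2*x - 5)) - 26/(3*(x - 3)) + 53/(21*(x - 6))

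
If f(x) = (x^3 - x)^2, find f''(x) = 30*x^4 - 24*x^2 + 2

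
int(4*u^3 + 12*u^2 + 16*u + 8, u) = u^4 + 4*u^3 + 8*u^2 + 8*u + C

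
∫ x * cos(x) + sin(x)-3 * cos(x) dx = (x - 3)*sin(x) + C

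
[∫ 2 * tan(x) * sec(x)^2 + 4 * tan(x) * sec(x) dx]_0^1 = -9 + (sec(1) + 2)^2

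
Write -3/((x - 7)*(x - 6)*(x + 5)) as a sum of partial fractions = -1/(44*(x + 5)) + 3/(11*(x - 6)) - 1/(4*(x - 7))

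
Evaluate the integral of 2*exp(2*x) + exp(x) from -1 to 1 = -3*exp(-1) - (-1 + exp(-1))^2 + (-1 + E)^2 + 3*E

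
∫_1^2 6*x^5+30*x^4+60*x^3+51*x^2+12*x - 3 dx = 608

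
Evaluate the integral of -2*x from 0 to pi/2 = -pi^2/4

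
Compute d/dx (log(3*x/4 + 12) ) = 1/(x + 16)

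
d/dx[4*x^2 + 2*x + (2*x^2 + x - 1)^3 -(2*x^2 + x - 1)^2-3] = 48*x^5 + 60*x^4 - 40*x^3 - 45*x^2 + 20*x + 7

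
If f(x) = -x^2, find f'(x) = -2*x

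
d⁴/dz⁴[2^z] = 2^z*log(2)^4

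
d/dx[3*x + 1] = 3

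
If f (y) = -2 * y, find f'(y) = -2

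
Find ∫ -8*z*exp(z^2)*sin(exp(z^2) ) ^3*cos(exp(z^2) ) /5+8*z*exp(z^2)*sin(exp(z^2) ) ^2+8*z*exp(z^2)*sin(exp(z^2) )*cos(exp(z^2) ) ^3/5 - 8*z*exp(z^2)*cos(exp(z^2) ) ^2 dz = -2*sin(2*exp(z^2)) - cos(4*exp(z^2))/20 + C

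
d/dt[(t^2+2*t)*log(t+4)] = (2*t^2*log(t + 4) + t^2 + 10*t*log(t + 4) + 2*t + 8*log(t + 4))/(t + 4)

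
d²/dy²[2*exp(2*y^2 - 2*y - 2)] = (32*y^2 - 32*y + 16)*exp(2*y^2 - 2*y - 2)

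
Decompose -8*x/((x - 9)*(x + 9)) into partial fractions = -4/(x + 9) - 4/(x - 9)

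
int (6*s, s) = 3*s^2 + C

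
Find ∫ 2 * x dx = x^2 + C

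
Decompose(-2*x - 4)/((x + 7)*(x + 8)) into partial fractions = -12/(x + 8) + 10/(x + 7)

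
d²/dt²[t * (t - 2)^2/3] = 2*t - 8/3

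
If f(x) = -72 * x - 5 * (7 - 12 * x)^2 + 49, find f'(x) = 768 - 1440*x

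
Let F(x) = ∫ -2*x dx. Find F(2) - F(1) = -3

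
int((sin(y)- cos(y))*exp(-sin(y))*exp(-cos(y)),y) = exp(-sqrt(2)*sin(y + pi/4)) + C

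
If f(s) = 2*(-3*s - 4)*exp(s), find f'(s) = -6*s*exp(s) - 14*exp(s)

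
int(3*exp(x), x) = 3*exp(x) + C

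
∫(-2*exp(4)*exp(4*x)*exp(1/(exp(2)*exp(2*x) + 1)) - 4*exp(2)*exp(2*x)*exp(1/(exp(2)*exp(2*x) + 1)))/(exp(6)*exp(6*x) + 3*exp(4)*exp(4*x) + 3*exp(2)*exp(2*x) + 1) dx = exp(1/(exp(2*x + 2) + 1))/(exp(2*x + 2) + 1) + C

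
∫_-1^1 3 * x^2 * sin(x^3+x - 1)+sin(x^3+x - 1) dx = cos(3) - cos(1)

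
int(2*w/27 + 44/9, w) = w^2/27 + 44*w/9 + C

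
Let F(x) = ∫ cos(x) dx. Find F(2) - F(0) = sin(2)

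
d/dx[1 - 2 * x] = -2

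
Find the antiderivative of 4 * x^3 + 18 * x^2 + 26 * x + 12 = x^4 + 6*x^3 + 13*x^2 + 12*x + C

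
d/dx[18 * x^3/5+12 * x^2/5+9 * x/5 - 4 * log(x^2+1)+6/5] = (54*x^4 + 24*x^3 + 63*x^2 - 16*x + 9)/(5*x^2 + 5)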